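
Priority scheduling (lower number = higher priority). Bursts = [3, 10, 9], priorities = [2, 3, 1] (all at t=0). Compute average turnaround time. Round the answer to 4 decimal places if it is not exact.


Sort by priority (ascending = highest first):
Order: [(1, 9), (2, 3), (3, 10)]
Completion times:
  Priority 1, burst=9, C=9
  Priority 2, burst=3, C=12
  Priority 3, burst=10, C=22
Average turnaround = 43/3 = 14.3333

14.3333


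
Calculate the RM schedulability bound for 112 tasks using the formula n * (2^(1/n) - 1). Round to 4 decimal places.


Compute 2^(1/112) = 1.0062080044
Subtract 1: 1.0062080044 - 1 = 0.0062080044
Multiply by n: 112 * 0.0062080044 = 0.6952964928
Round to 4 dp: 0.6953

0.6953


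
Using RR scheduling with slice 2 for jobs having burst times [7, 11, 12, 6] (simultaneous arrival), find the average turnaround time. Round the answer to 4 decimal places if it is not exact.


Time quantum = 2
Execution trace:
  J1 runs 2 units, time = 2
  J2 runs 2 units, time = 4
  J3 runs 2 units, time = 6
  J4 runs 2 units, time = 8
  J1 runs 2 units, time = 10
  J2 runs 2 units, time = 12
  J3 runs 2 units, time = 14
  J4 runs 2 units, time = 16
  J1 runs 2 units, time = 18
  J2 runs 2 units, time = 20
  J3 runs 2 units, time = 22
  J4 runs 2 units, time = 24
  J1 runs 1 units, time = 25
  J2 runs 2 units, time = 27
  J3 runs 2 units, time = 29
  J2 runs 2 units, time = 31
  J3 runs 2 units, time = 33
  J2 runs 1 units, time = 34
  J3 runs 2 units, time = 36
Finish times: [25, 34, 36, 24]
Average turnaround = 119/4 = 29.75

29.75


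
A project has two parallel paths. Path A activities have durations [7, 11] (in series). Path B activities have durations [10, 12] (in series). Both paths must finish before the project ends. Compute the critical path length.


Path A total = 7 + 11 = 18
Path B total = 10 + 12 = 22
Critical path = longest path = max(18, 22) = 22

22


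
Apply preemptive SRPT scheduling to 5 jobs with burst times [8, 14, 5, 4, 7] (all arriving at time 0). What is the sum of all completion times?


Since all jobs arrive at t=0, SRPT equals SPT ordering.
SPT order: [4, 5, 7, 8, 14]
Completion times:
  Job 1: p=4, C=4
  Job 2: p=5, C=9
  Job 3: p=7, C=16
  Job 4: p=8, C=24
  Job 5: p=14, C=38
Total completion time = 4 + 9 + 16 + 24 + 38 = 91

91


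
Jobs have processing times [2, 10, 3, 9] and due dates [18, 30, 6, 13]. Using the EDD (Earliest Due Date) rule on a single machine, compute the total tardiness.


Sort by due date (EDD order): [(3, 6), (9, 13), (2, 18), (10, 30)]
Compute completion times and tardiness:
  Job 1: p=3, d=6, C=3, tardiness=max(0,3-6)=0
  Job 2: p=9, d=13, C=12, tardiness=max(0,12-13)=0
  Job 3: p=2, d=18, C=14, tardiness=max(0,14-18)=0
  Job 4: p=10, d=30, C=24, tardiness=max(0,24-30)=0
Total tardiness = 0

0


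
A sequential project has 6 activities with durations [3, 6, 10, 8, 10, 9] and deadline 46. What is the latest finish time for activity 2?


LF(activity 2) = deadline - sum of successor durations
Successors: activities 3 through 6 with durations [10, 8, 10, 9]
Sum of successor durations = 37
LF = 46 - 37 = 9

9


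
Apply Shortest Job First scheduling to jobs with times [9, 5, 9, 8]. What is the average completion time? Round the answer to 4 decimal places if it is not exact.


SJF order (ascending): [5, 8, 9, 9]
Completion times:
  Job 1: burst=5, C=5
  Job 2: burst=8, C=13
  Job 3: burst=9, C=22
  Job 4: burst=9, C=31
Average completion = 71/4 = 17.75

17.75


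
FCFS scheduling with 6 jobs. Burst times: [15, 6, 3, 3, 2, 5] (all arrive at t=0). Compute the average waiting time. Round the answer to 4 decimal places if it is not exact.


FCFS order (as given): [15, 6, 3, 3, 2, 5]
Waiting times:
  Job 1: wait = 0
  Job 2: wait = 15
  Job 3: wait = 21
  Job 4: wait = 24
  Job 5: wait = 27
  Job 6: wait = 29
Sum of waiting times = 116
Average waiting time = 116/6 = 19.3333

19.3333


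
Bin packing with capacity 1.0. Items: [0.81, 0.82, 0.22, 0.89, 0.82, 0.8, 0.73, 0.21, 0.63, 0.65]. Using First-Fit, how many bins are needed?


Place items sequentially using First-Fit:
  Item 0.81 -> new Bin 1
  Item 0.82 -> new Bin 2
  Item 0.22 -> new Bin 3
  Item 0.89 -> new Bin 4
  Item 0.82 -> new Bin 5
  Item 0.8 -> new Bin 6
  Item 0.73 -> Bin 3 (now 0.95)
  Item 0.21 -> new Bin 7
  Item 0.63 -> Bin 7 (now 0.84)
  Item 0.65 -> new Bin 8
Total bins used = 8

8


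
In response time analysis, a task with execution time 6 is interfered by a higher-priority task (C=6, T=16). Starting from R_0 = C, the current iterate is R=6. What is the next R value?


R_next = C + ceil(R_prev / T_hp) * C_hp
ceil(6 / 16) = ceil(0.375) = 1
Interference = 1 * 6 = 6
R_next = 6 + 6 = 12

12


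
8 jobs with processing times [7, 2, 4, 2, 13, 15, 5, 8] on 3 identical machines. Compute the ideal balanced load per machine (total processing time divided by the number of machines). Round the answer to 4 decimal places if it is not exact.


Total processing time = 7 + 2 + 4 + 2 + 13 + 15 + 5 + 8 = 56
Number of machines = 3
Ideal balanced load = 56 / 3 = 18.6667

18.6667


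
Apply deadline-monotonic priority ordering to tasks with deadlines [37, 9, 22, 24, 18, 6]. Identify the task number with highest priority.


Sort tasks by relative deadline (ascending):
  Task 6: deadline = 6
  Task 2: deadline = 9
  Task 5: deadline = 18
  Task 3: deadline = 22
  Task 4: deadline = 24
  Task 1: deadline = 37
Priority order (highest first): [6, 2, 5, 3, 4, 1]
Highest priority task = 6

6


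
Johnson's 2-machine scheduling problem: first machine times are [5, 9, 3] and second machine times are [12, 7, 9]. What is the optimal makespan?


Apply Johnson's rule:
  Group 1 (a <= b): [(3, 3, 9), (1, 5, 12)]
  Group 2 (a > b): [(2, 9, 7)]
Optimal job order: [3, 1, 2]
Schedule:
  Job 3: M1 done at 3, M2 done at 12
  Job 1: M1 done at 8, M2 done at 24
  Job 2: M1 done at 17, M2 done at 31
Makespan = 31

31


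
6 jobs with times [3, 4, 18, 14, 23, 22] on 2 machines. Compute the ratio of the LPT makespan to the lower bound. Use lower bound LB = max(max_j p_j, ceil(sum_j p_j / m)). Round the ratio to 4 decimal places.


LPT order: [23, 22, 18, 14, 4, 3]
Machine loads after assignment: [41, 43]
LPT makespan = 43
Lower bound = max(max_job, ceil(total/2)) = max(23, 42) = 42
Ratio = 43 / 42 = 1.0238

1.0238


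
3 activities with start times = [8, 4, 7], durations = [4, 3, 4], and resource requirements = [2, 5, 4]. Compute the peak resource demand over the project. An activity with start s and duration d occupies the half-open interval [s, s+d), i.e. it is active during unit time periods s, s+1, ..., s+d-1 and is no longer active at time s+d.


Each activity i is active on [start_i, start_i + duration_i).
Compute total resource usage per time slot:
  t=0: active resources = [], total = 0
  t=1: active resources = [], total = 0
  t=2: active resources = [], total = 0
  t=3: active resources = [], total = 0
  t=4: active resources = [5], total = 5
  t=5: active resources = [5], total = 5
  t=6: active resources = [5], total = 5
  t=7: active resources = [4], total = 4
  t=8: active resources = [2, 4], total = 6
  t=9: active resources = [2, 4], total = 6
  t=10: active resources = [2, 4], total = 6
  t=11: active resources = [2], total = 2
Peak resource demand = 6

6


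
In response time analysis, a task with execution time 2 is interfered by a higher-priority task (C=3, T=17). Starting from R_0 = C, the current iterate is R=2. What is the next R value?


R_next = C + ceil(R_prev / T_hp) * C_hp
ceil(2 / 17) = ceil(0.1176) = 1
Interference = 1 * 3 = 3
R_next = 2 + 3 = 5

5


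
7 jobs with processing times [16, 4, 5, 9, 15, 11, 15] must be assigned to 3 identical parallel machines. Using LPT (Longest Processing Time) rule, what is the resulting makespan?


Sort jobs in decreasing order (LPT): [16, 15, 15, 11, 9, 5, 4]
Assign each job to the least loaded machine:
  Machine 1: jobs [16, 5, 4], load = 25
  Machine 2: jobs [15, 11], load = 26
  Machine 3: jobs [15, 9], load = 24
Makespan = max load = 26

26


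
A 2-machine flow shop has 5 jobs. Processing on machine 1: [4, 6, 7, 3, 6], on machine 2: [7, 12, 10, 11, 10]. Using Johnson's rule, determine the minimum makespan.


Apply Johnson's rule:
  Group 1 (a <= b): [(4, 3, 11), (1, 4, 7), (2, 6, 12), (5, 6, 10), (3, 7, 10)]
  Group 2 (a > b): []
Optimal job order: [4, 1, 2, 5, 3]
Schedule:
  Job 4: M1 done at 3, M2 done at 14
  Job 1: M1 done at 7, M2 done at 21
  Job 2: M1 done at 13, M2 done at 33
  Job 5: M1 done at 19, M2 done at 43
  Job 3: M1 done at 26, M2 done at 53
Makespan = 53

53


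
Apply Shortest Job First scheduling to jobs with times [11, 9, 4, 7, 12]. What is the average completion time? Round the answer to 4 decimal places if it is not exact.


SJF order (ascending): [4, 7, 9, 11, 12]
Completion times:
  Job 1: burst=4, C=4
  Job 2: burst=7, C=11
  Job 3: burst=9, C=20
  Job 4: burst=11, C=31
  Job 5: burst=12, C=43
Average completion = 109/5 = 21.8

21.8


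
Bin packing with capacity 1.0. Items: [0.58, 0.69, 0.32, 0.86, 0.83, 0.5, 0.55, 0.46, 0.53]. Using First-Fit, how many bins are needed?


Place items sequentially using First-Fit:
  Item 0.58 -> new Bin 1
  Item 0.69 -> new Bin 2
  Item 0.32 -> Bin 1 (now 0.9)
  Item 0.86 -> new Bin 3
  Item 0.83 -> new Bin 4
  Item 0.5 -> new Bin 5
  Item 0.55 -> new Bin 6
  Item 0.46 -> Bin 5 (now 0.96)
  Item 0.53 -> new Bin 7
Total bins used = 7

7


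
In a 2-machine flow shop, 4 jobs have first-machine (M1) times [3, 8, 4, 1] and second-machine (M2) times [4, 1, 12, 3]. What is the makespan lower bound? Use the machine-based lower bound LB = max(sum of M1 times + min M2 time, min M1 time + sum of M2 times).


LB1 = sum(M1 times) + min(M2 times) = 16 + 1 = 17
LB2 = min(M1 times) + sum(M2 times) = 1 + 20 = 21
Lower bound = max(LB1, LB2) = max(17, 21) = 21

21


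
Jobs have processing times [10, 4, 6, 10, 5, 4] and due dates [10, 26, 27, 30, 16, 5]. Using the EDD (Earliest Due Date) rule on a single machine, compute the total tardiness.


Sort by due date (EDD order): [(4, 5), (10, 10), (5, 16), (4, 26), (6, 27), (10, 30)]
Compute completion times and tardiness:
  Job 1: p=4, d=5, C=4, tardiness=max(0,4-5)=0
  Job 2: p=10, d=10, C=14, tardiness=max(0,14-10)=4
  Job 3: p=5, d=16, C=19, tardiness=max(0,19-16)=3
  Job 4: p=4, d=26, C=23, tardiness=max(0,23-26)=0
  Job 5: p=6, d=27, C=29, tardiness=max(0,29-27)=2
  Job 6: p=10, d=30, C=39, tardiness=max(0,39-30)=9
Total tardiness = 18

18


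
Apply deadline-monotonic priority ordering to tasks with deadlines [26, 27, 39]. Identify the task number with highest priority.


Sort tasks by relative deadline (ascending):
  Task 1: deadline = 26
  Task 2: deadline = 27
  Task 3: deadline = 39
Priority order (highest first): [1, 2, 3]
Highest priority task = 1

1


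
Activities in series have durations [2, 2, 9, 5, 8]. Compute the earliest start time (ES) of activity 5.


Activity 5 starts after activities 1 through 4 complete.
Predecessor durations: [2, 2, 9, 5]
ES = 2 + 2 + 9 + 5 = 18

18


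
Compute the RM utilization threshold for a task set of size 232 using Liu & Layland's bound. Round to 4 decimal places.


Compute 2^(1/232) = 1.0029921710
Subtract 1: 1.0029921710 - 1 = 0.0029921710
Multiply by n: 232 * 0.0029921710 = 0.6941836720
Round to 4 dp: 0.6942

0.6942


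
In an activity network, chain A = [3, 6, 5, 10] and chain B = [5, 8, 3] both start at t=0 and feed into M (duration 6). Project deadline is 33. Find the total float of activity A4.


Forward pass: ES(A4) = sum of predecessors on chain A = 14
EF = ES + duration = 14 + 10 = 24
Backward pass: LF(M) = deadline = 33; LS(M) = 33 - 6 = 27
LF(A4) = LS(M) - sum(successors on chain A) = 27 - 0 = 27
LS = LF - duration = 27 - 10 = 17
Total float = LS - ES = 17 - 14 = 3

3


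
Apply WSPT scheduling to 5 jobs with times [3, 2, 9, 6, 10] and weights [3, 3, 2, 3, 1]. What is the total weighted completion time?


Compute p/w ratios and sort ascending (WSPT): [(2, 3), (3, 3), (6, 3), (9, 2), (10, 1)]
Compute weighted completion times:
  Job (p=2,w=3): C=2, w*C=3*2=6
  Job (p=3,w=3): C=5, w*C=3*5=15
  Job (p=6,w=3): C=11, w*C=3*11=33
  Job (p=9,w=2): C=20, w*C=2*20=40
  Job (p=10,w=1): C=30, w*C=1*30=30
Total weighted completion time = 124

124


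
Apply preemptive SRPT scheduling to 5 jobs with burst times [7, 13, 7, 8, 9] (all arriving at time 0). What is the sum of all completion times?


Since all jobs arrive at t=0, SRPT equals SPT ordering.
SPT order: [7, 7, 8, 9, 13]
Completion times:
  Job 1: p=7, C=7
  Job 2: p=7, C=14
  Job 3: p=8, C=22
  Job 4: p=9, C=31
  Job 5: p=13, C=44
Total completion time = 7 + 14 + 22 + 31 + 44 = 118

118


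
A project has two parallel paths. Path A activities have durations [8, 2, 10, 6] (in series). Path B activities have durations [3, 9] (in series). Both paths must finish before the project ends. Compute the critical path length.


Path A total = 8 + 2 + 10 + 6 = 26
Path B total = 3 + 9 = 12
Critical path = longest path = max(26, 12) = 26

26


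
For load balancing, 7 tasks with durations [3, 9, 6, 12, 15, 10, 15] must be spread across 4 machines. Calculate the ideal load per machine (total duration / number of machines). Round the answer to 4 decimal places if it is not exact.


Total processing time = 3 + 9 + 6 + 12 + 15 + 10 + 15 = 70
Number of machines = 4
Ideal balanced load = 70 / 4 = 17.5

17.5


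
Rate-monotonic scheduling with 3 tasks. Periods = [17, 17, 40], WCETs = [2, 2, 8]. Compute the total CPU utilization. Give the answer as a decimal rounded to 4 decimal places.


Compute individual utilizations (exact fractions):
  Task 1: C/T = 2/17 (approx. 0.1176)
  Task 2: C/T = 2/17 (approx. 0.1176)
  Task 3: C/T = 8/40 = 1/5 (approx. 0.2)
Total utilization U = 2/17 + 2/17 + 1/5 = 37/85
Rounded to 4 decimal places: U = 0.4353
RM (Liu & Layland) bound for 3 tasks = 0.779763; compare with U = 37/85 (approx. 0.435294)
U <= bound, so schedulable by RM sufficient condition.

0.4353


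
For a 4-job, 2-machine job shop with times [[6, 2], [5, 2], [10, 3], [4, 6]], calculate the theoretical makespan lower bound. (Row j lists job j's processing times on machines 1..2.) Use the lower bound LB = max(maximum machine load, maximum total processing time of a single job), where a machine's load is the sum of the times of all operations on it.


Machine loads:
  Machine 1: 6 + 5 + 10 + 4 = 25
  Machine 2: 2 + 2 + 3 + 6 = 13
Max machine load = 25
Job totals:
  Job 1: 8
  Job 2: 7
  Job 3: 13
  Job 4: 10
Max job total = 13
Lower bound = max(25, 13) = 25

25


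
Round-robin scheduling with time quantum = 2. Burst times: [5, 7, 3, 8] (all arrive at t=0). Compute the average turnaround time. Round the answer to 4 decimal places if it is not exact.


Time quantum = 2
Execution trace:
  J1 runs 2 units, time = 2
  J2 runs 2 units, time = 4
  J3 runs 2 units, time = 6
  J4 runs 2 units, time = 8
  J1 runs 2 units, time = 10
  J2 runs 2 units, time = 12
  J3 runs 1 units, time = 13
  J4 runs 2 units, time = 15
  J1 runs 1 units, time = 16
  J2 runs 2 units, time = 18
  J4 runs 2 units, time = 20
  J2 runs 1 units, time = 21
  J4 runs 2 units, time = 23
Finish times: [16, 21, 13, 23]
Average turnaround = 73/4 = 18.25

18.25


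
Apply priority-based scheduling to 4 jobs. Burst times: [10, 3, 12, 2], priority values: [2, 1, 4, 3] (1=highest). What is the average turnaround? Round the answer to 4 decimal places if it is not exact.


Sort by priority (ascending = highest first):
Order: [(1, 3), (2, 10), (3, 2), (4, 12)]
Completion times:
  Priority 1, burst=3, C=3
  Priority 2, burst=10, C=13
  Priority 3, burst=2, C=15
  Priority 4, burst=12, C=27
Average turnaround = 58/4 = 14.5

14.5


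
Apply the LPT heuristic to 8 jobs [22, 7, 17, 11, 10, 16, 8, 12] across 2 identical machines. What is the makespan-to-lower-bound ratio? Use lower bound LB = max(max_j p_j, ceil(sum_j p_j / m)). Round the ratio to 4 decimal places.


LPT order: [22, 17, 16, 12, 11, 10, 8, 7]
Machine loads after assignment: [52, 51]
LPT makespan = 52
Lower bound = max(max_job, ceil(total/2)) = max(22, 52) = 52
Ratio = 52 / 52 = 1.0

1.0


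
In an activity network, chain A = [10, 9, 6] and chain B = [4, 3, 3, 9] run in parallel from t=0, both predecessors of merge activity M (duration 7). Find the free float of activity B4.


ES(B4) = sum of predecessors on chain B = 10
EF(B4) = ES + duration = 10 + 9 = 19
Successor of B4 is M. ES(M) = max(sum(A), sum(B)) = max(25, 19) = 25
Free float = ES(successor) - EF(current) = 25 - 19 = 6

6


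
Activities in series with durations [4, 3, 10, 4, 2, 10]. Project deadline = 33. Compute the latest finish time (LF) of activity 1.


LF(activity 1) = deadline - sum of successor durations
Successors: activities 2 through 6 with durations [3, 10, 4, 2, 10]
Sum of successor durations = 29
LF = 33 - 29 = 4

4


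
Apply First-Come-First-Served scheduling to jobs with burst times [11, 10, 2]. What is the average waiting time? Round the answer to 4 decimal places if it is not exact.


FCFS order (as given): [11, 10, 2]
Waiting times:
  Job 1: wait = 0
  Job 2: wait = 11
  Job 3: wait = 21
Sum of waiting times = 32
Average waiting time = 32/3 = 10.6667

10.6667


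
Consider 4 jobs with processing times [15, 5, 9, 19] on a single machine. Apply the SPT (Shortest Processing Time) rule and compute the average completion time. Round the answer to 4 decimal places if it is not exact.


Sort jobs by processing time (SPT order): [5, 9, 15, 19]
Compute completion times sequentially:
  Job 1: processing = 5, completes at 5
  Job 2: processing = 9, completes at 14
  Job 3: processing = 15, completes at 29
  Job 4: processing = 19, completes at 48
Sum of completion times = 96
Average completion time = 96/4 = 24.0

24.0


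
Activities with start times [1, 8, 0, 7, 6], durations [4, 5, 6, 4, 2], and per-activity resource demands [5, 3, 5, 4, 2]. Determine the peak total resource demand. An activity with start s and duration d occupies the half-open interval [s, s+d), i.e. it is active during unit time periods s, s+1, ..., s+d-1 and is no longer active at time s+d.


Each activity i is active on [start_i, start_i + duration_i).
Compute total resource usage per time slot:
  t=0: active resources = [5], total = 5
  t=1: active resources = [5, 5], total = 10
  t=2: active resources = [5, 5], total = 10
  t=3: active resources = [5, 5], total = 10
  t=4: active resources = [5, 5], total = 10
  t=5: active resources = [5], total = 5
  t=6: active resources = [2], total = 2
  t=7: active resources = [4, 2], total = 6
  t=8: active resources = [3, 4], total = 7
  t=9: active resources = [3, 4], total = 7
  t=10: active resources = [3, 4], total = 7
  t=11: active resources = [3], total = 3
  t=12: active resources = [3], total = 3
Peak resource demand = 10

10


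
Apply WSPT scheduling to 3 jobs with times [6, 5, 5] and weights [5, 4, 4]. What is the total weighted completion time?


Compute p/w ratios and sort ascending (WSPT): [(6, 5), (5, 4), (5, 4)]
Compute weighted completion times:
  Job (p=6,w=5): C=6, w*C=5*6=30
  Job (p=5,w=4): C=11, w*C=4*11=44
  Job (p=5,w=4): C=16, w*C=4*16=64
Total weighted completion time = 138

138


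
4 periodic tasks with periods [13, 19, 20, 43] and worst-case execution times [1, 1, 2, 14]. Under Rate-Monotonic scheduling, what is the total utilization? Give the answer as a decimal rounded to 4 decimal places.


Compute individual utilizations (exact fractions):
  Task 1: C/T = 1/13 (approx. 0.0769)
  Task 2: C/T = 1/19 (approx. 0.0526)
  Task 3: C/T = 2/20 = 1/10 (approx. 0.1)
  Task 4: C/T = 14/43 (approx. 0.3256)
Total utilization U = 1/13 + 1/19 + 1/10 + 14/43 = 58961/106210
Rounded to 4 decimal places: U = 0.5551
RM (Liu & Layland) bound for 4 tasks = 0.756828; compare with U = 58961/106210 (approx. 0.555136)
U <= bound, so schedulable by RM sufficient condition.

0.5551


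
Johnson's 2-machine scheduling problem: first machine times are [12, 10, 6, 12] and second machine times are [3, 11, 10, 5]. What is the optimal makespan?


Apply Johnson's rule:
  Group 1 (a <= b): [(3, 6, 10), (2, 10, 11)]
  Group 2 (a > b): [(4, 12, 5), (1, 12, 3)]
Optimal job order: [3, 2, 4, 1]
Schedule:
  Job 3: M1 done at 6, M2 done at 16
  Job 2: M1 done at 16, M2 done at 27
  Job 4: M1 done at 28, M2 done at 33
  Job 1: M1 done at 40, M2 done at 43
Makespan = 43

43


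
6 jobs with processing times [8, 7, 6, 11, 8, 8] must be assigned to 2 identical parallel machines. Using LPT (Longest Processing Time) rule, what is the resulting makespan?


Sort jobs in decreasing order (LPT): [11, 8, 8, 8, 7, 6]
Assign each job to the least loaded machine:
  Machine 1: jobs [11, 8, 6], load = 25
  Machine 2: jobs [8, 8, 7], load = 23
Makespan = max load = 25

25


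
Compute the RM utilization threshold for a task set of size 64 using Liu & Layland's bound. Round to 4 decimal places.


Compute 2^(1/64) = 1.0108892861
Subtract 1: 1.0108892861 - 1 = 0.0108892861
Multiply by n: 64 * 0.0108892861 = 0.6969143104
Round to 4 dp: 0.6969

0.6969


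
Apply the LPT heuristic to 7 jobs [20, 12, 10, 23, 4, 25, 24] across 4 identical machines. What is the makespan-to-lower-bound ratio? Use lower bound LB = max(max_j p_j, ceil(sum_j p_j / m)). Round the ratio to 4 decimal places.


LPT order: [25, 24, 23, 20, 12, 10, 4]
Machine loads after assignment: [25, 28, 33, 32]
LPT makespan = 33
Lower bound = max(max_job, ceil(total/4)) = max(25, 30) = 30
Ratio = 33 / 30 = 1.1

1.1


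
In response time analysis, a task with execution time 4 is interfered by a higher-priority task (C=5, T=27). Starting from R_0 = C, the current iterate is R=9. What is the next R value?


R_next = C + ceil(R_prev / T_hp) * C_hp
ceil(9 / 27) = ceil(0.3333) = 1
Interference = 1 * 5 = 5
R_next = 4 + 5 = 9
R_next = R_prev, so the iteration has converged (response time = 9).

9


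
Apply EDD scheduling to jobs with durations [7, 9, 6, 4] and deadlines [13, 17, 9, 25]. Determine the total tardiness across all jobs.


Sort by due date (EDD order): [(6, 9), (7, 13), (9, 17), (4, 25)]
Compute completion times and tardiness:
  Job 1: p=6, d=9, C=6, tardiness=max(0,6-9)=0
  Job 2: p=7, d=13, C=13, tardiness=max(0,13-13)=0
  Job 3: p=9, d=17, C=22, tardiness=max(0,22-17)=5
  Job 4: p=4, d=25, C=26, tardiness=max(0,26-25)=1
Total tardiness = 6

6


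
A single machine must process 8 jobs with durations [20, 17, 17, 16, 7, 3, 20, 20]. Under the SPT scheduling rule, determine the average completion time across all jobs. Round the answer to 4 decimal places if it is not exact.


Sort jobs by processing time (SPT order): [3, 7, 16, 17, 17, 20, 20, 20]
Compute completion times sequentially:
  Job 1: processing = 3, completes at 3
  Job 2: processing = 7, completes at 10
  Job 3: processing = 16, completes at 26
  Job 4: processing = 17, completes at 43
  Job 5: processing = 17, completes at 60
  Job 6: processing = 20, completes at 80
  Job 7: processing = 20, completes at 100
  Job 8: processing = 20, completes at 120
Sum of completion times = 442
Average completion time = 442/8 = 55.25

55.25


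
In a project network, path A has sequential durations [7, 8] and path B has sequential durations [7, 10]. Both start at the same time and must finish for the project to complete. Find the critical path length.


Path A total = 7 + 8 = 15
Path B total = 7 + 10 = 17
Critical path = longest path = max(15, 17) = 17

17


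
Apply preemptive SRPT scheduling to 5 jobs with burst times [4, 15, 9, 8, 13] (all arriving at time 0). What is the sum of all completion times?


Since all jobs arrive at t=0, SRPT equals SPT ordering.
SPT order: [4, 8, 9, 13, 15]
Completion times:
  Job 1: p=4, C=4
  Job 2: p=8, C=12
  Job 3: p=9, C=21
  Job 4: p=13, C=34
  Job 5: p=15, C=49
Total completion time = 4 + 12 + 21 + 34 + 49 = 120

120


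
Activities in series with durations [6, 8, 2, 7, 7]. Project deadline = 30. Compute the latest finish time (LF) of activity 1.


LF(activity 1) = deadline - sum of successor durations
Successors: activities 2 through 5 with durations [8, 2, 7, 7]
Sum of successor durations = 24
LF = 30 - 24 = 6

6


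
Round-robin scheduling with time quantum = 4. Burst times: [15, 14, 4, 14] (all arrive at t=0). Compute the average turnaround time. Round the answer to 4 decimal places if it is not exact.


Time quantum = 4
Execution trace:
  J1 runs 4 units, time = 4
  J2 runs 4 units, time = 8
  J3 runs 4 units, time = 12
  J4 runs 4 units, time = 16
  J1 runs 4 units, time = 20
  J2 runs 4 units, time = 24
  J4 runs 4 units, time = 28
  J1 runs 4 units, time = 32
  J2 runs 4 units, time = 36
  J4 runs 4 units, time = 40
  J1 runs 3 units, time = 43
  J2 runs 2 units, time = 45
  J4 runs 2 units, time = 47
Finish times: [43, 45, 12, 47]
Average turnaround = 147/4 = 36.75

36.75


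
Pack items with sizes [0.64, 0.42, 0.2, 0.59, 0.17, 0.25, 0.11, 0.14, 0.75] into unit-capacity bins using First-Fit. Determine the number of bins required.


Place items sequentially using First-Fit:
  Item 0.64 -> new Bin 1
  Item 0.42 -> new Bin 2
  Item 0.2 -> Bin 1 (now 0.84)
  Item 0.59 -> new Bin 3
  Item 0.17 -> Bin 2 (now 0.59)
  Item 0.25 -> Bin 2 (now 0.84)
  Item 0.11 -> Bin 1 (now 0.95)
  Item 0.14 -> Bin 2 (now 0.98)
  Item 0.75 -> new Bin 4
Total bins used = 4

4


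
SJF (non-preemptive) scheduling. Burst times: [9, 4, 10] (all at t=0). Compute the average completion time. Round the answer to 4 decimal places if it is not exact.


SJF order (ascending): [4, 9, 10]
Completion times:
  Job 1: burst=4, C=4
  Job 2: burst=9, C=13
  Job 3: burst=10, C=23
Average completion = 40/3 = 13.3333

13.3333


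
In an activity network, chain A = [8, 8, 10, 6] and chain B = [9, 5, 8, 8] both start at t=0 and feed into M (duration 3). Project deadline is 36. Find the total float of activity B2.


Forward pass: ES(B2) = sum of predecessors on chain B = 9
EF = ES + duration = 9 + 5 = 14
Backward pass: LF(M) = deadline = 36; LS(M) = 36 - 3 = 33
LF(B2) = LS(M) - sum(successors on chain B) = 33 - 16 = 17
LS = LF - duration = 17 - 5 = 12
Total float = LS - ES = 12 - 9 = 3

3


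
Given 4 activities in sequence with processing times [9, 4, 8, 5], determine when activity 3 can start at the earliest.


Activity 3 starts after activities 1 through 2 complete.
Predecessor durations: [9, 4]
ES = 9 + 4 = 13

13


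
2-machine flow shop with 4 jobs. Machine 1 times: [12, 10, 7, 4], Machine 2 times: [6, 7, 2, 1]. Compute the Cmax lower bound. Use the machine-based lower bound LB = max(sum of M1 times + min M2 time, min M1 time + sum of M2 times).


LB1 = sum(M1 times) + min(M2 times) = 33 + 1 = 34
LB2 = min(M1 times) + sum(M2 times) = 4 + 16 = 20
Lower bound = max(LB1, LB2) = max(34, 20) = 34

34


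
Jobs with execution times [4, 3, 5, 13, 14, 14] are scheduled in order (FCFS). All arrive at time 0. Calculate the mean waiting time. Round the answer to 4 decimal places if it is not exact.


FCFS order (as given): [4, 3, 5, 13, 14, 14]
Waiting times:
  Job 1: wait = 0
  Job 2: wait = 4
  Job 3: wait = 7
  Job 4: wait = 12
  Job 5: wait = 25
  Job 6: wait = 39
Sum of waiting times = 87
Average waiting time = 87/6 = 14.5

14.5


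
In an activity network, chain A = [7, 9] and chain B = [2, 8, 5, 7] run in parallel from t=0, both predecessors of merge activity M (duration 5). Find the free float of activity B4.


ES(B4) = sum of predecessors on chain B = 15
EF(B4) = ES + duration = 15 + 7 = 22
Successor of B4 is M. ES(M) = max(sum(A), sum(B)) = max(16, 22) = 22
Free float = ES(successor) - EF(current) = 22 - 22 = 0

0


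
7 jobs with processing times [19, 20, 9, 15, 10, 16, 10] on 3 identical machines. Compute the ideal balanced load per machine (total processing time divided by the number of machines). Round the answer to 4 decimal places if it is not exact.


Total processing time = 19 + 20 + 9 + 15 + 10 + 16 + 10 = 99
Number of machines = 3
Ideal balanced load = 99 / 3 = 33.0

33.0


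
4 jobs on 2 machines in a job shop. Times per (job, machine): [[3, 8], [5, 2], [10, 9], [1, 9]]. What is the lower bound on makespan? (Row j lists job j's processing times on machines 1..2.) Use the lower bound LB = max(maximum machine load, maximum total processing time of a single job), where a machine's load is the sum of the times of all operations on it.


Machine loads:
  Machine 1: 3 + 5 + 10 + 1 = 19
  Machine 2: 8 + 2 + 9 + 9 = 28
Max machine load = 28
Job totals:
  Job 1: 11
  Job 2: 7
  Job 3: 19
  Job 4: 10
Max job total = 19
Lower bound = max(28, 19) = 28

28


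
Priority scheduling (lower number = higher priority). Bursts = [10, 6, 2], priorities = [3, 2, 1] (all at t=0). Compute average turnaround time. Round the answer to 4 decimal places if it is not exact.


Sort by priority (ascending = highest first):
Order: [(1, 2), (2, 6), (3, 10)]
Completion times:
  Priority 1, burst=2, C=2
  Priority 2, burst=6, C=8
  Priority 3, burst=10, C=18
Average turnaround = 28/3 = 9.3333

9.3333


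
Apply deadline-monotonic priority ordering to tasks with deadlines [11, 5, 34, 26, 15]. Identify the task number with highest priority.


Sort tasks by relative deadline (ascending):
  Task 2: deadline = 5
  Task 1: deadline = 11
  Task 5: deadline = 15
  Task 4: deadline = 26
  Task 3: deadline = 34
Priority order (highest first): [2, 1, 5, 4, 3]
Highest priority task = 2

2


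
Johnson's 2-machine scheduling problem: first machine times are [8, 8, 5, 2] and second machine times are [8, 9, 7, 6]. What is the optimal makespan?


Apply Johnson's rule:
  Group 1 (a <= b): [(4, 2, 6), (3, 5, 7), (1, 8, 8), (2, 8, 9)]
  Group 2 (a > b): []
Optimal job order: [4, 3, 1, 2]
Schedule:
  Job 4: M1 done at 2, M2 done at 8
  Job 3: M1 done at 7, M2 done at 15
  Job 1: M1 done at 15, M2 done at 23
  Job 2: M1 done at 23, M2 done at 32
Makespan = 32

32


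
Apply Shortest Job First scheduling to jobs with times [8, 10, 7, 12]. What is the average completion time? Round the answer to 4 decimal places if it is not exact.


SJF order (ascending): [7, 8, 10, 12]
Completion times:
  Job 1: burst=7, C=7
  Job 2: burst=8, C=15
  Job 3: burst=10, C=25
  Job 4: burst=12, C=37
Average completion = 84/4 = 21.0

21.0


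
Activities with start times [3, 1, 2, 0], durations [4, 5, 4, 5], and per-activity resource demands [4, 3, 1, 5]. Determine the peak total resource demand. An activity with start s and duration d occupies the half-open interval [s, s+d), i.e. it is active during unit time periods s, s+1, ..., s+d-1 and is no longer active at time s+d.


Each activity i is active on [start_i, start_i + duration_i).
Compute total resource usage per time slot:
  t=0: active resources = [5], total = 5
  t=1: active resources = [3, 5], total = 8
  t=2: active resources = [3, 1, 5], total = 9
  t=3: active resources = [4, 3, 1, 5], total = 13
  t=4: active resources = [4, 3, 1, 5], total = 13
  t=5: active resources = [4, 3, 1], total = 8
  t=6: active resources = [4], total = 4
Peak resource demand = 13

13


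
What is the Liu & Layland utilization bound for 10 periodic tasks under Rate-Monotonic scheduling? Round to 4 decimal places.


Compute 2^(1/10) = 1.0717734625
Subtract 1: 1.0717734625 - 1 = 0.0717734625
Multiply by n: 10 * 0.0717734625 = 0.7177346250
Round to 4 dp: 0.7177

0.7177


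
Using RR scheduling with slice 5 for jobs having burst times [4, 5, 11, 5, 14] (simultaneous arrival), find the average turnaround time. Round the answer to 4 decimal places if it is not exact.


Time quantum = 5
Execution trace:
  J1 runs 4 units, time = 4
  J2 runs 5 units, time = 9
  J3 runs 5 units, time = 14
  J4 runs 5 units, time = 19
  J5 runs 5 units, time = 24
  J3 runs 5 units, time = 29
  J5 runs 5 units, time = 34
  J3 runs 1 units, time = 35
  J5 runs 4 units, time = 39
Finish times: [4, 9, 35, 19, 39]
Average turnaround = 106/5 = 21.2

21.2


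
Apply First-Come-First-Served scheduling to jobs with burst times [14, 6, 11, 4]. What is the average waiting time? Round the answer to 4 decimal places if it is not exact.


FCFS order (as given): [14, 6, 11, 4]
Waiting times:
  Job 1: wait = 0
  Job 2: wait = 14
  Job 3: wait = 20
  Job 4: wait = 31
Sum of waiting times = 65
Average waiting time = 65/4 = 16.25

16.25


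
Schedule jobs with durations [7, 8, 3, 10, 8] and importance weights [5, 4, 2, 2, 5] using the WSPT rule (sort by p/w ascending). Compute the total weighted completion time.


Compute p/w ratios and sort ascending (WSPT): [(7, 5), (3, 2), (8, 5), (8, 4), (10, 2)]
Compute weighted completion times:
  Job (p=7,w=5): C=7, w*C=5*7=35
  Job (p=3,w=2): C=10, w*C=2*10=20
  Job (p=8,w=5): C=18, w*C=5*18=90
  Job (p=8,w=4): C=26, w*C=4*26=104
  Job (p=10,w=2): C=36, w*C=2*36=72
Total weighted completion time = 321

321


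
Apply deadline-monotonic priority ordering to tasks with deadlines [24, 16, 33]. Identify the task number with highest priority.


Sort tasks by relative deadline (ascending):
  Task 2: deadline = 16
  Task 1: deadline = 24
  Task 3: deadline = 33
Priority order (highest first): [2, 1, 3]
Highest priority task = 2

2


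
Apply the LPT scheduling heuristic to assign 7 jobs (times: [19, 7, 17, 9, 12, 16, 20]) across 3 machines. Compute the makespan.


Sort jobs in decreasing order (LPT): [20, 19, 17, 16, 12, 9, 7]
Assign each job to the least loaded machine:
  Machine 1: jobs [20, 9, 7], load = 36
  Machine 2: jobs [19, 12], load = 31
  Machine 3: jobs [17, 16], load = 33
Makespan = max load = 36

36


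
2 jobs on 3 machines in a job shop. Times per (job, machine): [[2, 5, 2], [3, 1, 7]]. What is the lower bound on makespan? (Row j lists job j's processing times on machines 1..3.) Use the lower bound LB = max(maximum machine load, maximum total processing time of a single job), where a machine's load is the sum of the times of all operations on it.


Machine loads:
  Machine 1: 2 + 3 = 5
  Machine 2: 5 + 1 = 6
  Machine 3: 2 + 7 = 9
Max machine load = 9
Job totals:
  Job 1: 9
  Job 2: 11
Max job total = 11
Lower bound = max(9, 11) = 11

11


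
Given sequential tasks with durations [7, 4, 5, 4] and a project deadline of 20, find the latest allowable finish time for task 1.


LF(activity 1) = deadline - sum of successor durations
Successors: activities 2 through 4 with durations [4, 5, 4]
Sum of successor durations = 13
LF = 20 - 13 = 7

7


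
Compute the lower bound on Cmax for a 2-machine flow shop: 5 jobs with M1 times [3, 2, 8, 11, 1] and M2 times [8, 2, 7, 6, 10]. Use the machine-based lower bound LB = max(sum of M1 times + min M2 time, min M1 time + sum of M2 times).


LB1 = sum(M1 times) + min(M2 times) = 25 + 2 = 27
LB2 = min(M1 times) + sum(M2 times) = 1 + 33 = 34
Lower bound = max(LB1, LB2) = max(27, 34) = 34

34


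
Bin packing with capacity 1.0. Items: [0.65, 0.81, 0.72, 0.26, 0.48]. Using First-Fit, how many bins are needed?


Place items sequentially using First-Fit:
  Item 0.65 -> new Bin 1
  Item 0.81 -> new Bin 2
  Item 0.72 -> new Bin 3
  Item 0.26 -> Bin 1 (now 0.91)
  Item 0.48 -> new Bin 4
Total bins used = 4

4


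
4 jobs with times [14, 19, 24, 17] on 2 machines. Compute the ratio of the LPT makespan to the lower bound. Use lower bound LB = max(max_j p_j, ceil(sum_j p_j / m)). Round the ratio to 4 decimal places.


LPT order: [24, 19, 17, 14]
Machine loads after assignment: [38, 36]
LPT makespan = 38
Lower bound = max(max_job, ceil(total/2)) = max(24, 37) = 37
Ratio = 38 / 37 = 1.027

1.027


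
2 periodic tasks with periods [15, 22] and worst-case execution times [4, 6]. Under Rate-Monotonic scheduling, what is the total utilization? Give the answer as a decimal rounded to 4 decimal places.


Compute individual utilizations (exact fractions):
  Task 1: C/T = 4/15 (approx. 0.2667)
  Task 2: C/T = 6/22 = 3/11 (approx. 0.2727)
Total utilization U = 4/15 + 3/11 = 89/165
Rounded to 4 decimal places: U = 0.5394
RM (Liu & Layland) bound for 2 tasks = 0.828427; compare with U = 89/165 (approx. 0.539394)
U <= bound, so schedulable by RM sufficient condition.

0.5394


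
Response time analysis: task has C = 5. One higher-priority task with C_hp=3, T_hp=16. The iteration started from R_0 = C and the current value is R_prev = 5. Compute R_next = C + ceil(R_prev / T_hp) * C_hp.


R_next = C + ceil(R_prev / T_hp) * C_hp
ceil(5 / 16) = ceil(0.3125) = 1
Interference = 1 * 3 = 3
R_next = 5 + 3 = 8

8


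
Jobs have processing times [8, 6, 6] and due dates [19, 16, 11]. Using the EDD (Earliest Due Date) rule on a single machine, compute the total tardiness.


Sort by due date (EDD order): [(6, 11), (6, 16), (8, 19)]
Compute completion times and tardiness:
  Job 1: p=6, d=11, C=6, tardiness=max(0,6-11)=0
  Job 2: p=6, d=16, C=12, tardiness=max(0,12-16)=0
  Job 3: p=8, d=19, C=20, tardiness=max(0,20-19)=1
Total tardiness = 1

1


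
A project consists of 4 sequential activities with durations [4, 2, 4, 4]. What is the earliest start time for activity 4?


Activity 4 starts after activities 1 through 3 complete.
Predecessor durations: [4, 2, 4]
ES = 4 + 2 + 4 = 10

10


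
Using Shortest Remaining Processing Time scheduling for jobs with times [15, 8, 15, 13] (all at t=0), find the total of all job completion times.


Since all jobs arrive at t=0, SRPT equals SPT ordering.
SPT order: [8, 13, 15, 15]
Completion times:
  Job 1: p=8, C=8
  Job 2: p=13, C=21
  Job 3: p=15, C=36
  Job 4: p=15, C=51
Total completion time = 8 + 21 + 36 + 51 = 116

116


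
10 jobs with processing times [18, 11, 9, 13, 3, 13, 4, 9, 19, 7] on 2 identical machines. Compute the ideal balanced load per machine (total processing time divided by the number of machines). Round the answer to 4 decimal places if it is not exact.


Total processing time = 18 + 11 + 9 + 13 + 3 + 13 + 4 + 9 + 19 + 7 = 106
Number of machines = 2
Ideal balanced load = 106 / 2 = 53.0

53.0


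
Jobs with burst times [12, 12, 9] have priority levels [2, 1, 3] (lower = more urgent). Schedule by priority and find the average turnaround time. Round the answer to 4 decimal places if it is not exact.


Sort by priority (ascending = highest first):
Order: [(1, 12), (2, 12), (3, 9)]
Completion times:
  Priority 1, burst=12, C=12
  Priority 2, burst=12, C=24
  Priority 3, burst=9, C=33
Average turnaround = 69/3 = 23.0

23.0


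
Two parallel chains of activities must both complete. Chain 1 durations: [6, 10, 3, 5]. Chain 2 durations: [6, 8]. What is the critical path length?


Path A total = 6 + 10 + 3 + 5 = 24
Path B total = 6 + 8 = 14
Critical path = longest path = max(24, 14) = 24

24


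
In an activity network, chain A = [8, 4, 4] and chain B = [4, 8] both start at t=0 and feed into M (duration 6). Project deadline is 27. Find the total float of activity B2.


Forward pass: ES(B2) = sum of predecessors on chain B = 4
EF = ES + duration = 4 + 8 = 12
Backward pass: LF(M) = deadline = 27; LS(M) = 27 - 6 = 21
LF(B2) = LS(M) - sum(successors on chain B) = 21 - 0 = 21
LS = LF - duration = 21 - 8 = 13
Total float = LS - ES = 13 - 4 = 9

9


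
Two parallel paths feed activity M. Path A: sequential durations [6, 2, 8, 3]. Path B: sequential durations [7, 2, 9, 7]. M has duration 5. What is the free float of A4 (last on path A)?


ES(A4) = sum of predecessors on chain A = 16
EF(A4) = ES + duration = 16 + 3 = 19
Successor of A4 is M. ES(M) = max(sum(A), sum(B)) = max(19, 25) = 25
Free float = ES(successor) - EF(current) = 25 - 19 = 6

6


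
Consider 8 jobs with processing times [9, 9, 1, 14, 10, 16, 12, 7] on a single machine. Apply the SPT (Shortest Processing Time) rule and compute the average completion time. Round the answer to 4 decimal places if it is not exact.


Sort jobs by processing time (SPT order): [1, 7, 9, 9, 10, 12, 14, 16]
Compute completion times sequentially:
  Job 1: processing = 1, completes at 1
  Job 2: processing = 7, completes at 8
  Job 3: processing = 9, completes at 17
  Job 4: processing = 9, completes at 26
  Job 5: processing = 10, completes at 36
  Job 6: processing = 12, completes at 48
  Job 7: processing = 14, completes at 62
  Job 8: processing = 16, completes at 78
Sum of completion times = 276
Average completion time = 276/8 = 34.5

34.5
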